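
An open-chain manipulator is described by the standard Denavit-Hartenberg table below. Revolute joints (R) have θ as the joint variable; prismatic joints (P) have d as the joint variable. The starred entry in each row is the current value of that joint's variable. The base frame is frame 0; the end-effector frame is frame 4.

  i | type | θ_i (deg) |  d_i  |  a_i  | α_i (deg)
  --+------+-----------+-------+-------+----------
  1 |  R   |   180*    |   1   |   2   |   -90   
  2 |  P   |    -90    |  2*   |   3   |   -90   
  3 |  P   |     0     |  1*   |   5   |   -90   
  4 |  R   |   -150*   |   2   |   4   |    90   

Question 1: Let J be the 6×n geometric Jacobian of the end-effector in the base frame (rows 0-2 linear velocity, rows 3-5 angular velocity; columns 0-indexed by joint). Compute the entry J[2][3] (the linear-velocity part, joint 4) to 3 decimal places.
2.000

axis z_3 = (0.0000,1.0000,-0.0000); lever o_n−o_3 = (-2.0000,2.0000,-3.4641)
cross product → J_v[:, 3] = (-3.4641,0.0000,2.0000)
J_ω[:, 3] = z_3
entry J[2][3] = 2.0000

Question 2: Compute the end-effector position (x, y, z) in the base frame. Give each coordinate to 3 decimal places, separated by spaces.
after link 1: o_1 = (-2.0000, 0.0000, 1.0000)
after link 2: o_2 = (-2.0000, -2.0000, 4.0000)
after link 3: o_3 = (-3.0000, -2.0000, 9.0000)
after link 4: o_4 = (-5.0000, 0.0000, 5.5359)

-5.000 0.000 5.536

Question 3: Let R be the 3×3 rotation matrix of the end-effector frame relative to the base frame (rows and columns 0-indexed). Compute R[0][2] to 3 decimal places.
End-effector z-axis (col 2 of R) = (0.8660,0.0000,-0.5000)
R[0][2] = 0.8660

0.866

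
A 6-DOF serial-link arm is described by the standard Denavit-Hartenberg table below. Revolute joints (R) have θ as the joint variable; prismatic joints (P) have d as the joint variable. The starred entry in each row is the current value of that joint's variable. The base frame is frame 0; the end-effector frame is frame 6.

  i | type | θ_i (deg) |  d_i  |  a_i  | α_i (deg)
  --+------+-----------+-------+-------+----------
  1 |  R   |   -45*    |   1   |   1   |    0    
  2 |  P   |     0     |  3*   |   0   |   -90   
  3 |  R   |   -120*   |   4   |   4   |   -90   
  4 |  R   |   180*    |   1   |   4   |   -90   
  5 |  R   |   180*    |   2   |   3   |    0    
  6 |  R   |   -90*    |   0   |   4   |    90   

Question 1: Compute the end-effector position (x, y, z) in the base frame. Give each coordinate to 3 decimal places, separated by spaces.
2.052 6.433 5.098

after link 1: o_1 = (0.7071, -0.7071, 1.0000)
after link 2: o_2 = (0.7071, -0.7071, 4.0000)
after link 3: o_3 = (2.1213, 3.5355, 7.4641)
after link 4: o_4 = (4.1479, 1.5089, 4.5000)
after link 5: o_5 = (4.5015, 3.9838, 7.0981)
after link 6: o_6 = (2.0520, 6.4333, 5.0981)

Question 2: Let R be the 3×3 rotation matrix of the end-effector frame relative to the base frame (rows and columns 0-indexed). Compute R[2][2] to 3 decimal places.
-0.866

End-effector z-axis (col 2 of R) = (0.3536,-0.3536,-0.8660)
R[2][2] = -0.8660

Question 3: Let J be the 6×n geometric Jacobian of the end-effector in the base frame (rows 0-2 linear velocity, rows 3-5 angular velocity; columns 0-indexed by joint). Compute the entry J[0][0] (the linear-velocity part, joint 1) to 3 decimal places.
-6.433

axis z_0 = ẑ; lever o_n−o_0 = (2.0520,6.4333,5.0981)
cross product → J_v[:, 0] = (-6.4333,2.0520,0.0000)
J_ω[:, 0] = z_0
entry J[0][0] = -6.4333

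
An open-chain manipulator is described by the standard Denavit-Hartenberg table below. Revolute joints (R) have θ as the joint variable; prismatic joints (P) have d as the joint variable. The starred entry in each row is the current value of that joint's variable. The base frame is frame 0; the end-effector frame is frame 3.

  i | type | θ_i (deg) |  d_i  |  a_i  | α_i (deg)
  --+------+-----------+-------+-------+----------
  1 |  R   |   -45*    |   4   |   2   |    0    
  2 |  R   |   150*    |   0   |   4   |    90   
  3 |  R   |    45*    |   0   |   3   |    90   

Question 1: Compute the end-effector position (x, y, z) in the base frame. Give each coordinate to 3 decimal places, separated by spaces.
after link 1: o_1 = (1.4142, -1.4142, 4.0000)
after link 2: o_2 = (0.3789, 2.4495, 4.0000)
after link 3: o_3 = (-0.1701, 4.4985, 6.1213)

-0.170 4.499 6.121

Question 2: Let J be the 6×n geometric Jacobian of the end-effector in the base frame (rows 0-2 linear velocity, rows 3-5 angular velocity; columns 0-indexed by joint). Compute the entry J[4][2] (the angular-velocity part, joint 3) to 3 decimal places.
0.259

axis z_2 = (0.9659,0.2588,0.0000); lever o_n−o_2 = (-0.5490,2.0490,2.1213)
cross product → J_v[:, 2] = (0.5490,-2.0490,2.1213)
J_ω[:, 2] = z_2
entry J[4][2] = 0.2588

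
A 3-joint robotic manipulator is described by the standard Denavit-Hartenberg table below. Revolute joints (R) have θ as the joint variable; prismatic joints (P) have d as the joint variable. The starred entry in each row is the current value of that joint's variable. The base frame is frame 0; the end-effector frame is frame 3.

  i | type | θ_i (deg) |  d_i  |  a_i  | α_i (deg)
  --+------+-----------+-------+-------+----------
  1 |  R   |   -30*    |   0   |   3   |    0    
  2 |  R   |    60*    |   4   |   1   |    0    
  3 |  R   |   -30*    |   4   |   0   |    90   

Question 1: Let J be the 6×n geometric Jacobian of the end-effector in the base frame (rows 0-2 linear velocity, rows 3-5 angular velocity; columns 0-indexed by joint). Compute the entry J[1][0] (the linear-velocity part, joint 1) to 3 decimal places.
3.464

axis z_0 = ẑ; lever o_n−o_0 = (3.4641,-1.0000,8.0000)
cross product → J_v[:, 0] = (1.0000,3.4641,-0.0000)
J_ω[:, 0] = z_0
entry J[1][0] = 3.4641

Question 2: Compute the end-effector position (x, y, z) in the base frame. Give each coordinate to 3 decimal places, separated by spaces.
after link 1: o_1 = (2.5981, -1.5000, 0.0000)
after link 2: o_2 = (3.4641, -1.0000, 4.0000)
after link 3: o_3 = (3.4641, -1.0000, 8.0000)

3.464 -1.000 8.000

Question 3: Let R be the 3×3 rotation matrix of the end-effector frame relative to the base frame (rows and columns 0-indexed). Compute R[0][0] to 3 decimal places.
End-effector x-axis (col 0 of R) = (1.0000,0.0000,0.0000)
R[0][0] = 1.0000

1.000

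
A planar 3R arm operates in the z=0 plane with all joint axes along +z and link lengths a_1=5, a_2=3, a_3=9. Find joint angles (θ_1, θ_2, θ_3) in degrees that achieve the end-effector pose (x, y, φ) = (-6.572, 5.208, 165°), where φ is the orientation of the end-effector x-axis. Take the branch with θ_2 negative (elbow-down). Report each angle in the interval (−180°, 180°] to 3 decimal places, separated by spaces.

wrist centre = target − a_3·(cos φ, sin φ) = (2.1213, 2.8786)
cos θ_2 = (12.7866−5²−3²)/(2·5·3) = -0.7071; θ_2 = -135.0007° (elbow-down)
β = atan2(2.8786,2.1213) = 53.6126°; ψ = atan2(-2.1213,2.8787) = -36.3867°
θ_1 = β − ψ = 89.9993°
θ_3 = φ − θ_1 − θ_2 = -149.9986° (wrapped to (-180°,180°])

89.999 -135.001 -149.999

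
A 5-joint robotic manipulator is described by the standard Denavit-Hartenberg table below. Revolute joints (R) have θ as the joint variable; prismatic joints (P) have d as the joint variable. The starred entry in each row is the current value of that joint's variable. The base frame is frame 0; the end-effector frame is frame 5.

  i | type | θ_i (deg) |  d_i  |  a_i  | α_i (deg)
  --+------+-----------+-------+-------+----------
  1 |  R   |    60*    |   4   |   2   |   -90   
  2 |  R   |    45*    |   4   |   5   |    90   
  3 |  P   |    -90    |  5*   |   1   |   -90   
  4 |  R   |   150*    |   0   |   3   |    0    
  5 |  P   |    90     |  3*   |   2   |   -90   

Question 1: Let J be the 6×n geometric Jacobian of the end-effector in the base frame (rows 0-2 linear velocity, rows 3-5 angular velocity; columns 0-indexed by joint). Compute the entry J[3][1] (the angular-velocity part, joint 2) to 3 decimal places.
axis z_1 = (-0.8660,0.5000,0.0000); lever o_n−o_1 = (-1.0359,11.4020,-1.9572)
cross product → J_v[:, 1] = (-0.9786,-1.6950,-9.3565)
J_ω[:, 1] = z_1
entry J[3][1] = -0.8660

-0.866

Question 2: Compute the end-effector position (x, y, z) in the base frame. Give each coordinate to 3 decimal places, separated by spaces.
-0.036 13.134 2.043

after link 1: o_1 = (1.0000, 1.7321, 4.0000)
after link 2: o_2 = (-0.6963, 6.7939, 0.4645)
after link 3: o_3 = (1.9375, 9.3558, 4.0000)
after link 4: o_4 = (-0.8429, 9.7363, 2.9393)
after link 5: o_5 = (-0.0359, 13.1340, 2.0428)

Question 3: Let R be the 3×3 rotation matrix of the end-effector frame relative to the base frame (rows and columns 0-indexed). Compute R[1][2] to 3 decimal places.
-0.127

End-effector z-axis (col 2 of R) = (0.9268,-0.1268,0.3536)
R[1][2] = -0.1268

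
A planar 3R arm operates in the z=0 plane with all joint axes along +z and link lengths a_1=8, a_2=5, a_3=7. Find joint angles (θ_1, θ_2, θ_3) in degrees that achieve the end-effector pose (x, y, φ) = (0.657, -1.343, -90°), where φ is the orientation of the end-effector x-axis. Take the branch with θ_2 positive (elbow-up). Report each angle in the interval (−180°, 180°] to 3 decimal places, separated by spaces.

wrist centre = target − a_3·(cos φ, sin φ) = (0.6570, 5.6570)
cos θ_2 = (32.4333−8²−5²)/(2·8·5) = -0.7071; θ_2 = 134.9981° (elbow-up)
β = atan2(5.6570,0.6570) = 83.3754°; ψ = atan2(3.5356,4.4646) = 38.3769°
θ_1 = β − ψ = 44.9985°
θ_3 = φ − θ_1 − θ_2 = 90.0033° (wrapped to (-180°,180°])

44.999 134.998 90.003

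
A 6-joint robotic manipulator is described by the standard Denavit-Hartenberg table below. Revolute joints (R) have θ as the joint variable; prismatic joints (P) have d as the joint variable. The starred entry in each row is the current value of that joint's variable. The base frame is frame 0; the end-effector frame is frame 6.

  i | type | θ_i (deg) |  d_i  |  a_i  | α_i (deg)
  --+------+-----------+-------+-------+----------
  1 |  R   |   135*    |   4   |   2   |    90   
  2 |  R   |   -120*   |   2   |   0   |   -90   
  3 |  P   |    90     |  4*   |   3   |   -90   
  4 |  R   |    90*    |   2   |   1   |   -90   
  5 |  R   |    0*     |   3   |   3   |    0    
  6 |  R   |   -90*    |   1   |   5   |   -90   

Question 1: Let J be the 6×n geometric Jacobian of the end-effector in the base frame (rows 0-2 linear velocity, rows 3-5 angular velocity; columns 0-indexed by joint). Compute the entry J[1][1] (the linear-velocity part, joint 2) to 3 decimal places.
-4.287

axis z_1 = (0.7071,0.7071,0.0000); lever o_n−o_1 = (-0.3536,4.5962,6.0622)
cross product → J_v[:, 1] = (4.2866,-4.2866,3.5000)
J_ω[:, 1] = z_1
entry J[1][1] = -4.2866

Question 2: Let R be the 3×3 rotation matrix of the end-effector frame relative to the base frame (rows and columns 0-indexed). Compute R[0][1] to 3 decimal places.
-0.707

End-effector y-axis (col 1 of R) = (-0.7071,-0.7071,-0.0000)
R[0][1] = -0.7071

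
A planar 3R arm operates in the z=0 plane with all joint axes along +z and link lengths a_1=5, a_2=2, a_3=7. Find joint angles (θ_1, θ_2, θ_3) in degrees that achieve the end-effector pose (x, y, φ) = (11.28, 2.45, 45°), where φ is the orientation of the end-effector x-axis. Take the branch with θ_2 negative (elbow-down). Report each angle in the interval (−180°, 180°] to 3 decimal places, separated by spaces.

-13.100 -29.998 88.098

wrist centre = target − a_3·(cos φ, sin φ) = (6.3303, -2.4997)
cos θ_2 = (46.3208−5²−2²)/(2·5·2) = 0.8660; θ_2 = -29.9981° (elbow-down)
β = atan2(-2.4997,6.3303) = -21.5485°; ψ = atan2(-0.9999,6.7321) = -8.4486°
θ_1 = β − ψ = -13.0999°
θ_3 = φ − θ_1 − θ_2 = 88.0980° (wrapped to (-180°,180°])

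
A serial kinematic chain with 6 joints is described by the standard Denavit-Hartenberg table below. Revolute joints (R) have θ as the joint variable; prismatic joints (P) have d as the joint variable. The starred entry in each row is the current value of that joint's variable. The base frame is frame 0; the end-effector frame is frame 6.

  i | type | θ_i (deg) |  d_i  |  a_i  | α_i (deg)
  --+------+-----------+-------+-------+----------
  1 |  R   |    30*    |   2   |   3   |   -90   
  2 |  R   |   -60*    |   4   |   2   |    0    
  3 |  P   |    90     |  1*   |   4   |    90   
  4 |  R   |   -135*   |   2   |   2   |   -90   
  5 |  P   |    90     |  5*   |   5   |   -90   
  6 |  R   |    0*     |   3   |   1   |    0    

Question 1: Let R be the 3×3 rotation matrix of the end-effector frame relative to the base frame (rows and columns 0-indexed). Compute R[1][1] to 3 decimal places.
0.306

End-effector y-axis (col 1 of R) = (-0.8839,0.3062,0.3536)
R[1][1] = 0.3062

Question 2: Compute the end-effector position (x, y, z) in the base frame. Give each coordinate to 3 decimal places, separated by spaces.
after link 1: o_1 = (2.5981, 1.5000, 2.0000)
after link 2: o_2 = (1.4641, 5.4641, 3.7321)
after link 3: o_3 = (3.9641, 8.0622, 1.7321)
after link 4: o_4 = (4.4766, 6.7251, 4.1712)
after link 5: o_5 = (6.7309, 3.9441, -1.9267)
after link 6: o_6 = (6.8282, 6.4498, -3.8534)

6.828 6.450 -3.853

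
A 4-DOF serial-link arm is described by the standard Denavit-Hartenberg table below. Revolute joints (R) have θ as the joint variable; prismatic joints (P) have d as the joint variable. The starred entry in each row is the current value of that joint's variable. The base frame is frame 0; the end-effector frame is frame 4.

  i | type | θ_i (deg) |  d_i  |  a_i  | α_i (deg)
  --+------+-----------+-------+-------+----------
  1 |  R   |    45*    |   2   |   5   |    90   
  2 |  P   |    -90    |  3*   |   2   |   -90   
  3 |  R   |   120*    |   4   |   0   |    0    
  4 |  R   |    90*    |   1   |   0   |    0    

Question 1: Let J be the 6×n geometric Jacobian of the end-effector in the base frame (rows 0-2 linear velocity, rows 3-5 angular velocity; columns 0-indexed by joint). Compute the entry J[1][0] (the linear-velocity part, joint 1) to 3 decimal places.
axis z_0 = ẑ; lever o_n−o_0 = (9.1924,4.9497,0.0000)
cross product → J_v[:, 0] = (-4.9497,9.1924,0.0000)
J_ω[:, 0] = z_0
entry J[1][0] = 9.1924

9.192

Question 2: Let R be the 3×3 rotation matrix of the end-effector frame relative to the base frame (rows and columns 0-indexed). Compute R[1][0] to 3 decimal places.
End-effector x-axis (col 0 of R) = (0.3536,-0.3536,0.8660)
R[1][0] = -0.3536

-0.354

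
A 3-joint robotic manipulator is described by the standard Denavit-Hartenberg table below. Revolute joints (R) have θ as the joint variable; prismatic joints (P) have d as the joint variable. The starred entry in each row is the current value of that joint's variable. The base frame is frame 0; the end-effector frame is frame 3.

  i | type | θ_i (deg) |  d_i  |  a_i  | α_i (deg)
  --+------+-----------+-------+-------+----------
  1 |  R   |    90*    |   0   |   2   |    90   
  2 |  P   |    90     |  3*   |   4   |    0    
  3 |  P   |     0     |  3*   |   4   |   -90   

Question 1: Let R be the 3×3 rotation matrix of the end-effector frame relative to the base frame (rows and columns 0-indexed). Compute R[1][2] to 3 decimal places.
End-effector z-axis (col 2 of R) = (0.0000,-1.0000,0.0000)
R[1][2] = -1.0000

-1.000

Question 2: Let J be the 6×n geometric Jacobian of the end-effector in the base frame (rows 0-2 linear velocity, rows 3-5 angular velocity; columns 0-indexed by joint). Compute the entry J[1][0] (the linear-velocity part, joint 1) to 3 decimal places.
axis z_0 = ẑ; lever o_n−o_0 = (6.0000,2.0000,8.0000)
cross product → J_v[:, 0] = (-2.0000,6.0000,0.0000)
J_ω[:, 0] = z_0
entry J[1][0] = 6.0000

6.000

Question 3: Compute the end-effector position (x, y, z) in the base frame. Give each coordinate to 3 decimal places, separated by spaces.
6.000 2.000 8.000

after link 1: o_1 = (0.0000, 2.0000, 0.0000)
after link 2: o_2 = (3.0000, 2.0000, 4.0000)
after link 3: o_3 = (6.0000, 2.0000, 8.0000)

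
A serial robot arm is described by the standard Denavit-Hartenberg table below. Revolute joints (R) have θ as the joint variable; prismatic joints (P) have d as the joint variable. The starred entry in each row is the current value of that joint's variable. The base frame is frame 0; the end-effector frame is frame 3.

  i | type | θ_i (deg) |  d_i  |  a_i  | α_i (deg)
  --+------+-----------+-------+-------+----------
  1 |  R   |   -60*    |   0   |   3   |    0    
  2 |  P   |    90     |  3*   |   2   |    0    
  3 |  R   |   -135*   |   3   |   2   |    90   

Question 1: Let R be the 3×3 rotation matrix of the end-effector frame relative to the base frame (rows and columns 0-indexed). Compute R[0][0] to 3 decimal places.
-0.259

End-effector x-axis (col 0 of R) = (-0.2588,-0.9659,0.0000)
R[0][0] = -0.2588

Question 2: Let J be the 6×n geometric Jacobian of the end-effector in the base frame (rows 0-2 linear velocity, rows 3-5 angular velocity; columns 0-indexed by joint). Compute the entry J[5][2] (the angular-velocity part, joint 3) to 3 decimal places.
axis z_2 = (0.0000,0.0000,1.0000); lever o_n−o_2 = (-0.5176,-1.9319,3.0000)
cross product → J_v[:, 2] = (1.9319,-0.5176,0.0000)
J_ω[:, 2] = z_2
entry J[5][2] = 1.0000

1.000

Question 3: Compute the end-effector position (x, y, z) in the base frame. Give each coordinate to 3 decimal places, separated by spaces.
after link 1: o_1 = (1.5000, -2.5981, 0.0000)
after link 2: o_2 = (3.2321, -1.5981, 3.0000)
after link 3: o_3 = (2.7144, -3.5299, 6.0000)

2.714 -3.530 6.000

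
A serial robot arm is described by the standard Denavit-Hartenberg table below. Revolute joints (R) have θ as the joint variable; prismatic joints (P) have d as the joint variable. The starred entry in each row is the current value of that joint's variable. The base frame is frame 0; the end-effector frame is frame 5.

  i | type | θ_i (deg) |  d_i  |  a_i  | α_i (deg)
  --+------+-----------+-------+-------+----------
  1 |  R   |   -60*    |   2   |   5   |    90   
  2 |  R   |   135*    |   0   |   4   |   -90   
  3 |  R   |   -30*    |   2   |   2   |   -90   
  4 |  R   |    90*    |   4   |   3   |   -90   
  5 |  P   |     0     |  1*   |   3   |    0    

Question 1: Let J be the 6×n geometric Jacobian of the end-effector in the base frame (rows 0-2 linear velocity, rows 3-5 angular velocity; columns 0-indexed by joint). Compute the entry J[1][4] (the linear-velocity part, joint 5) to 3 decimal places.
prismatic axis z_4 = (0.7392,-0.2803,-0.6124)
J_v[:, 4] = z_4; J_ω[:, 4] = (0,0,0)
entry J[1][4] = -0.2803

-0.280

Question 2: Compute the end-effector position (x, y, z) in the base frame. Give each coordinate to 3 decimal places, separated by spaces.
4.054 -1.093 9.683

after link 1: o_1 = (2.5000, -4.3301, 2.0000)
after link 2: o_2 = (1.0858, -1.8806, 4.8284)
after link 3: o_3 = (-1.0997, -0.0952, 4.6390)
after link 4: o_4 = (2.2538, 1.0244, 8.1745)
after link 5: o_5 = (4.0537, -1.0930, 9.6834)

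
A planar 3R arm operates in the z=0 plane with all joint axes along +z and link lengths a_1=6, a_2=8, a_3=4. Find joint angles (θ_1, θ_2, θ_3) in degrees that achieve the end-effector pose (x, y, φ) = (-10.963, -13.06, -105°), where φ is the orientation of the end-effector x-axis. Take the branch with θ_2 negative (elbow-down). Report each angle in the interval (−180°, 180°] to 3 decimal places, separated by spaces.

-119.993 -30.008 45.002

wrist centre = target − a_3·(cos φ, sin φ) = (-9.9277, -9.1963)
cos θ_2 = (183.1316−6²−8²)/(2·6·8) = 0.8660; θ_2 = -30.0082° (elbow-down)
β = atan2(-9.1963,-9.9277) = -137.1903°; ψ = atan2(-4.0010,12.9276) = -17.1968°
θ_1 = β − ψ = -119.9934°
θ_3 = φ − θ_1 − θ_2 = 45.0016° (wrapped to (-180°,180°])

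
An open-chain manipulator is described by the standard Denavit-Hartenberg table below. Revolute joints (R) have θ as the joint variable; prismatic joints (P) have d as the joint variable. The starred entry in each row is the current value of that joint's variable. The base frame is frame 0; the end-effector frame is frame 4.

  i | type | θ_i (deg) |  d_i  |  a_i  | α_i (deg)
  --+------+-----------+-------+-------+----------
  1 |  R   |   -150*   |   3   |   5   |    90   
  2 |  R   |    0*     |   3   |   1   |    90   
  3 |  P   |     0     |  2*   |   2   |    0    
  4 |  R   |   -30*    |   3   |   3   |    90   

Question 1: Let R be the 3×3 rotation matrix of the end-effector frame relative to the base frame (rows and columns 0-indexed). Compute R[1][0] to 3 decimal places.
End-effector x-axis (col 0 of R) = (-0.5000,-0.8660,-0.0000)
R[1][0] = -0.8660

-0.866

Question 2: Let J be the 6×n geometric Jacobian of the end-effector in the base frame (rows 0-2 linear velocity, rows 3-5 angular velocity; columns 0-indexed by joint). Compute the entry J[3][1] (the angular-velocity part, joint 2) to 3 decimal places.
axis z_1 = (-0.5000,0.8660,0.0000); lever o_n−o_1 = (-5.5981,-1.5000,-5.0000)
cross product → J_v[:, 1] = (-4.3301,-2.5000,5.5981)
J_ω[:, 1] = z_1
entry J[3][1] = -0.5000

-0.500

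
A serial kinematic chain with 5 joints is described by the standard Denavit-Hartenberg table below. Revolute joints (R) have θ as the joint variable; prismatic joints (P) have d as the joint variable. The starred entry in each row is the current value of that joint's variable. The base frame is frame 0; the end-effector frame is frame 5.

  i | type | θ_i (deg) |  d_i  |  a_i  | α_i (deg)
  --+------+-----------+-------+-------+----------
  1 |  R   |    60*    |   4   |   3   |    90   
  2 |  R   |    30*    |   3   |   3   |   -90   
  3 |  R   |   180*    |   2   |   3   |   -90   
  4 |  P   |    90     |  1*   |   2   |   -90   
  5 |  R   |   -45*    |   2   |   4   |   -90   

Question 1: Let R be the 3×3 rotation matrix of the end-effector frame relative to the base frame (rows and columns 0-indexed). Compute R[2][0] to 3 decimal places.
End-effector x-axis (col 0 of R) = (0.7891,-0.0474,-0.6124)
R[2][0] = -0.6124

-0.612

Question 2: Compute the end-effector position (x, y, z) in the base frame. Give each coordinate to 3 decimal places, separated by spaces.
8.987 1.909 2.551

after link 1: o_1 = (1.5000, 2.5981, 4.0000)
after link 2: o_2 = (5.3971, 3.3481, 5.5000)
after link 3: o_3 = (3.5981, 0.2321, 5.7321)
after link 4: o_4 = (4.9641, 0.5981, 4.0000)
after link 5: o_5 = (8.9867, 1.9086, 2.5505)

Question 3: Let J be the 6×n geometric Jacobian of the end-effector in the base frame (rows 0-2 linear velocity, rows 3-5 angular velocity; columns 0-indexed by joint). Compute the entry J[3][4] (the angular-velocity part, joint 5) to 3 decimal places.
axis z_4 = (0.4330,0.7500,0.5000); lever o_n−o_4 = (4.0226,1.3105,-1.4495)
cross product → J_v[:, 4] = (-1.7424,2.6390,-2.4495)
J_ω[:, 4] = z_4
entry J[3][4] = 0.4330

0.433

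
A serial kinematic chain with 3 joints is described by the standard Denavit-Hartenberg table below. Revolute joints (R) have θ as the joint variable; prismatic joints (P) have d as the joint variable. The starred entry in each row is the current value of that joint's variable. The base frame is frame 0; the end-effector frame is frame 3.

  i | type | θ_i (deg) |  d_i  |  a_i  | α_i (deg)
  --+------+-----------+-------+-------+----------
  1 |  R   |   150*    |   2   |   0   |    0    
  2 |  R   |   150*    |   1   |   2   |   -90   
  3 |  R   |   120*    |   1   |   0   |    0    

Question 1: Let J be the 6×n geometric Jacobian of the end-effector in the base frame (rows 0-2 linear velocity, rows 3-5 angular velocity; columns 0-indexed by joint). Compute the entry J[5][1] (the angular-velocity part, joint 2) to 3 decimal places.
axis z_1 = (0.0000,0.0000,1.0000); lever o_n−o_1 = (1.8660,-1.2321,1.0000)
cross product → J_v[:, 1] = (1.2321,1.8660,-0.0000)
J_ω[:, 1] = z_1
entry J[5][1] = 1.0000

1.000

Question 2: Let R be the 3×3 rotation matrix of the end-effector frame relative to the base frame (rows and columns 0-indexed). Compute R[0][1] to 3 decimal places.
-0.433

End-effector y-axis (col 1 of R) = (-0.4330,0.7500,0.5000)
R[0][1] = -0.4330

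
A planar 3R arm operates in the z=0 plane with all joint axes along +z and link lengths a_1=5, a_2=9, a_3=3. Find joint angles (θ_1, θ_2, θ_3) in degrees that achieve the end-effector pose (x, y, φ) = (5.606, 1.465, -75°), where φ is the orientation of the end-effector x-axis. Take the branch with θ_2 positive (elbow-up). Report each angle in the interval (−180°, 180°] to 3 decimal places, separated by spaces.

wrist centre = target − a_3·(cos φ, sin φ) = (4.8295, 4.3628)
cos θ_2 = (42.3583−5²−9²)/(2·5·9) = -0.7071; θ_2 = 135.0019° (elbow-up)
β = atan2(4.3628,4.8295) = 42.0931°; ψ = atan2(6.3638,-1.3642) = 102.0991°
θ_1 = β − ψ = -60.0060°
θ_3 = φ − θ_1 − θ_2 = -149.9959° (wrapped to (-180°,180°])

-60.006 135.002 -149.996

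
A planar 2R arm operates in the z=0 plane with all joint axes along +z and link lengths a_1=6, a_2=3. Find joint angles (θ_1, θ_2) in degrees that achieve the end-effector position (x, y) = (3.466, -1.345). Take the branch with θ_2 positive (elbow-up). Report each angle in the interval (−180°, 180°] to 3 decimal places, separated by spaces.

-45.002 150.003

cos θ_2 = (13.8222−6²−3²)/(2·6·3) = -0.8661; θ_2 = 150.0029° (elbow-up)
β = atan2(-1.3450,3.4660) = -21.2090°; ψ = atan2(1.4999,3.4018) = 23.7926°
θ_1 = β − ψ = -45.0016°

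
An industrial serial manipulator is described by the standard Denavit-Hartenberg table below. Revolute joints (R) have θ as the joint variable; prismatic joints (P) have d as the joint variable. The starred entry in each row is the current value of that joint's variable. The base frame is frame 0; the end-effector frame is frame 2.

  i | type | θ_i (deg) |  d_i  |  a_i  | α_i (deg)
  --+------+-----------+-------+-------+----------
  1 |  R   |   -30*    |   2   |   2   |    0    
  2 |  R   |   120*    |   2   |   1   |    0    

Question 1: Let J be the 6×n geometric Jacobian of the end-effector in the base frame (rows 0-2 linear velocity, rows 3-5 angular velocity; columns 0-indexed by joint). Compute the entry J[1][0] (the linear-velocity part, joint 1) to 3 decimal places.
1.732

axis z_0 = ẑ; lever o_n−o_0 = (1.7321,0.0000,4.0000)
cross product → J_v[:, 0] = (-0.0000,1.7321,0.0000)
J_ω[:, 0] = z_0
entry J[1][0] = 1.7321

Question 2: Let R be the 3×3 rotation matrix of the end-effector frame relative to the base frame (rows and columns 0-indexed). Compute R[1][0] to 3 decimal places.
End-effector x-axis (col 0 of R) = (0.0000,1.0000,0.0000)
R[1][0] = 1.0000

1.000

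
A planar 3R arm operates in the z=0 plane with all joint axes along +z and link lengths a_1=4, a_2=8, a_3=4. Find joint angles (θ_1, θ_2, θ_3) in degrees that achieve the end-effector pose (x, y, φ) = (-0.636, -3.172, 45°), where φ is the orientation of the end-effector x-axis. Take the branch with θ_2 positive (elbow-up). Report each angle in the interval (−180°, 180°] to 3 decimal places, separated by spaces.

150.007 119.992 135.001

wrist centre = target − a_3·(cos φ, sin φ) = (-3.4644, -6.0004)
cos θ_2 = (48.0074−4²−8²)/(2·4·8) = -0.4999; θ_2 = 119.9924° (elbow-up)
β = atan2(-6.0004,-3.4644) = -120.0006°; ψ = atan2(6.9287,0.0009) = 89.9924°
θ_1 = β − ψ = -209.9929°
θ_3 = φ − θ_1 − θ_2 = 135.0006° (wrapped to (-180°,180°])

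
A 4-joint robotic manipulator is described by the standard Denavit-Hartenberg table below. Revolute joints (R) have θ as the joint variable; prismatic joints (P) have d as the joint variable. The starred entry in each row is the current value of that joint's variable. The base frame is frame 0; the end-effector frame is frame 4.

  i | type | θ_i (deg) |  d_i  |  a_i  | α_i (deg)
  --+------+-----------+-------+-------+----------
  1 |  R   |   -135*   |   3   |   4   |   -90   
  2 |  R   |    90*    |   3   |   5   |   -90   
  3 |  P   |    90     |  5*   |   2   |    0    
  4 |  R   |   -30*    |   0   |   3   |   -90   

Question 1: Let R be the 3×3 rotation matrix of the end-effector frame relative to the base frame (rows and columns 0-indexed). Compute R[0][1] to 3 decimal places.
End-effector y-axis (col 1 of R) = (-0.7071,-0.7071,0.0000)
R[0][1] = -0.7071

-0.707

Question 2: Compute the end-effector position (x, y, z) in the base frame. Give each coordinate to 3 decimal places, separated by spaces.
-0.423 1.837 -3.500

after link 1: o_1 = (-2.8284, -2.8284, 3.0000)
after link 2: o_2 = (-0.7071, -4.9497, -2.0000)
after link 3: o_3 = (1.4142, -0.0000, -2.0000)
after link 4: o_4 = (-0.4229, 1.8371, -3.5000)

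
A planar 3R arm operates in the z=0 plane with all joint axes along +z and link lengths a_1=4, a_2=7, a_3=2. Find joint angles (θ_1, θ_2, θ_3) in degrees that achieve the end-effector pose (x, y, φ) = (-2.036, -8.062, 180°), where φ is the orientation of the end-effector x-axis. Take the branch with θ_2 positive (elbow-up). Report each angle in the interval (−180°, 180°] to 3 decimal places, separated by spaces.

-150.513 90.003 -119.490

wrist centre = target − a_3·(cos φ, sin φ) = (-0.0360, -8.0620)
cos θ_2 = (64.9971−4²−7²)/(2·4·7) = -0.0001; θ_2 = 90.0029° (elbow-up)
β = atan2(-8.0620,-0.0360) = -90.2558°; ψ = atan2(7.0000,3.9996) = 60.2573°
θ_1 = β − ψ = -150.5132°
θ_3 = φ − θ_1 − θ_2 = -119.4898° (wrapped to (-180°,180°])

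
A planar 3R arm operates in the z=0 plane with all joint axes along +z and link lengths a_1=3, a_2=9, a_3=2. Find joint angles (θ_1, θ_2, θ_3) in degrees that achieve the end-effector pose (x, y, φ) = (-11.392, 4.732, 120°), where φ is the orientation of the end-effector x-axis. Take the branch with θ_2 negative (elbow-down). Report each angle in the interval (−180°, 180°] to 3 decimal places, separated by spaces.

-149.994 -60.008 -29.998

wrist centre = target − a_3·(cos φ, sin φ) = (-10.3920, 2.9999)
cos θ_2 = (116.9934−3²−9²)/(2·3·9) = 0.4999; θ_2 = -60.0081° (elbow-down)
β = atan2(2.9999,-10.3920) = 163.8977°; ψ = atan2(-7.7949,7.4989) = -46.1087°
θ_1 = β − ψ = 210.0064°
θ_3 = φ − θ_1 − θ_2 = -29.9982° (wrapped to (-180°,180°])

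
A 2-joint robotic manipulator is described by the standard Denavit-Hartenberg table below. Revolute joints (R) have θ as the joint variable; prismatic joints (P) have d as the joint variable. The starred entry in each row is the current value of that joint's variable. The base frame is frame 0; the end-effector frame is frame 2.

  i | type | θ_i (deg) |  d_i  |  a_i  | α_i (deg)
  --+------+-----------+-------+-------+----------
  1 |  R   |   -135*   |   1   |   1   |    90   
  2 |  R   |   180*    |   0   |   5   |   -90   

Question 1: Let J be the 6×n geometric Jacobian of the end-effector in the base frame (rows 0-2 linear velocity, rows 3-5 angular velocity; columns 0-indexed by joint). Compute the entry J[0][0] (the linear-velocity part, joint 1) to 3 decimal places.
-2.828

axis z_0 = ẑ; lever o_n−o_0 = (2.8284,2.8284,1.0000)
cross product → J_v[:, 0] = (-2.8284,2.8284,0.0000)
J_ω[:, 0] = z_0
entry J[0][0] = -2.8284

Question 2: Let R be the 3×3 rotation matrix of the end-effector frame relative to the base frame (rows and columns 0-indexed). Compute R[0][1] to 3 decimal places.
End-effector y-axis (col 1 of R) = (0.7071,-0.7071,-0.0000)
R[0][1] = 0.7071

0.707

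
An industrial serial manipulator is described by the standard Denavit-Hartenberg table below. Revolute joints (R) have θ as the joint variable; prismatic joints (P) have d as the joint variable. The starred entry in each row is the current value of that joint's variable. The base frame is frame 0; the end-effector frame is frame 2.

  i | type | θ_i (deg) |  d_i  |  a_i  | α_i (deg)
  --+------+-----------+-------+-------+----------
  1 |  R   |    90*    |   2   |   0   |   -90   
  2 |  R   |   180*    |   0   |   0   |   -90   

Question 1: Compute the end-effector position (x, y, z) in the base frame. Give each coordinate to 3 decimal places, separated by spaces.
after link 1: o_1 = (0.0000, 0.0000, 2.0000)
after link 2: o_2 = (0.0000, 0.0000, 2.0000)

0.000 0.000 2.000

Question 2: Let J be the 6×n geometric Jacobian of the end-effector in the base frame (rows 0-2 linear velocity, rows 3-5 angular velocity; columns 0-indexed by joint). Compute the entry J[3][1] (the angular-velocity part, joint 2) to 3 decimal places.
-1.000

axis z_1 = (-1.0000,0.0000,0.0000); lever o_n−o_1 = (0.0000,0.0000,0.0000)
cross product → J_v[:, 1] = (0.0000,0.0000,-0.0000)
J_ω[:, 1] = z_1
entry J[3][1] = -1.0000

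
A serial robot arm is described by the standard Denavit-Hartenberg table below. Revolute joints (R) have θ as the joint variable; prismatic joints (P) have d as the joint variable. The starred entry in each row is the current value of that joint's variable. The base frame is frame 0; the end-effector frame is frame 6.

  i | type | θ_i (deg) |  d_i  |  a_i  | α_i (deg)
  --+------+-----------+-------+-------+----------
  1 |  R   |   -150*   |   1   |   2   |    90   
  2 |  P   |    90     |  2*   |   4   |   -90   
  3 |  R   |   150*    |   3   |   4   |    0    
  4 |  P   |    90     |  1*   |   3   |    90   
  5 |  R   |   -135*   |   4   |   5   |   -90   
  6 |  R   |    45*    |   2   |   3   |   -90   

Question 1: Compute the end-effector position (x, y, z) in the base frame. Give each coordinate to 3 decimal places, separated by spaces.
-3.115 -3.504 0.220

after link 1: o_1 = (-1.7321, -1.0000, 1.0000)
after link 2: o_2 = (-2.7321, 0.7321, 5.0000)
after link 3: o_3 = (0.8660, 0.5000, 1.5359)
after link 4: o_4 = (0.4330, 3.2500, 0.0359)
after link 5: o_5 = (-0.0979, -2.9015, -1.6604)
after link 6: o_6 = (-3.1149, -3.5044, 0.2196)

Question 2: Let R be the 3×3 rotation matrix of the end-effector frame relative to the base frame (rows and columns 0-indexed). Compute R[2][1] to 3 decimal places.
End-effector y-axis (col 1 of R) = (0.9186,-0.1768,0.3536)
R[2][1] = 0.3536

0.354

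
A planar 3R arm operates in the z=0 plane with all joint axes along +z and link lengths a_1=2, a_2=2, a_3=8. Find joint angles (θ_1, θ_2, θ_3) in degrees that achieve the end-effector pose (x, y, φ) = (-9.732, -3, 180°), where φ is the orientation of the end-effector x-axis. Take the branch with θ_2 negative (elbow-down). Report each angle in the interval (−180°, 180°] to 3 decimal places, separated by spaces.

-89.999 -60.001 -30.000

wrist centre = target − a_3·(cos φ, sin φ) = (-1.7320, -3.0000)
cos θ_2 = (11.9998−2²−2²)/(2·2·2) = 0.5000; θ_2 = -60.0015° (elbow-down)
β = atan2(-3.0000,-1.7320) = -119.9993°; ψ = atan2(-1.7321,3.0000) = -30.0007°
θ_1 = β − ψ = -89.9985°
θ_3 = φ − θ_1 − θ_2 = -30.0000° (wrapped to (-180°,180°])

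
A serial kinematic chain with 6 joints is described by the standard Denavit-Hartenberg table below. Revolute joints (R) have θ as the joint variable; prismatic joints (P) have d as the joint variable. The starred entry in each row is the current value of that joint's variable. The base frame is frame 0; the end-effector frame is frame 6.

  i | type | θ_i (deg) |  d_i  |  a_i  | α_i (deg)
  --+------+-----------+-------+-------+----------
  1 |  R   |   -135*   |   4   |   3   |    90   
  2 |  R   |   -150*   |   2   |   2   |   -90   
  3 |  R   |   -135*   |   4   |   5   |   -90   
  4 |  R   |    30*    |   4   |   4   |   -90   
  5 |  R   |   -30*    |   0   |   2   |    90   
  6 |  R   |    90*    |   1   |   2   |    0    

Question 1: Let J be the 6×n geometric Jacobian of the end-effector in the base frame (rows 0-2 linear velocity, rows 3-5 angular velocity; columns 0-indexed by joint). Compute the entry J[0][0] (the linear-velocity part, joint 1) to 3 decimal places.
-6.685

axis z_0 = ẑ; lever o_n−o_0 = (-10.5403,6.6853,4.2437)
cross product → J_v[:, 0] = (-6.6853,-10.5403,0.0000)
J_ω[:, 0] = z_0
entry J[0][0] = -6.6853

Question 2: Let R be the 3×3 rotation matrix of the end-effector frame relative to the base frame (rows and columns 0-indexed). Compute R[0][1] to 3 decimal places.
0.580

End-effector y-axis (col 1 of R) = (0.5802,-0.6698,-0.4634)
R[0][1] = 0.5802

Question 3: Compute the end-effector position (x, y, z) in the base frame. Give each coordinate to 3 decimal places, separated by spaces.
-10.540 6.685 4.244

after link 1: o_1 = (-2.1213, -2.1213, 4.0000)
after link 2: o_2 = (-2.3108, 0.5176, 3.0000)
after link 3: o_3 = (-8.3901, -0.5616, 1.3037)
after link 4: o_4 = (-11.1830, 4.1096, 2.8462)
after link 5: o_5 = (-12.3433, 5.4492, 3.7730)
after link 6: o_6 = (-10.5403, 6.6853, 4.2437)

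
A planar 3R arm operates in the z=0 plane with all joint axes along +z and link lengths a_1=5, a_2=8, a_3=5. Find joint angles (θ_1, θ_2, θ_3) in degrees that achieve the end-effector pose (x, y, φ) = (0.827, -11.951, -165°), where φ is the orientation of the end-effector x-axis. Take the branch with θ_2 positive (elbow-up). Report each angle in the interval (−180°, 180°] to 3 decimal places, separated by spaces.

wrist centre = target − a_3·(cos φ, sin φ) = (5.6566, -10.6569)
cos θ_2 = (145.5671−5²−8²)/(2·5·8) = 0.7071; θ_2 = 45.0015° (elbow-up)
β = atan2(-10.6569,5.6566) = -62.0409°; ψ = atan2(5.6570,10.6567) = 27.9611°
θ_1 = β − ψ = -90.0020°
θ_3 = φ − θ_1 − θ_2 = -119.9995° (wrapped to (-180°,180°])

-90.002 45.001 -119.999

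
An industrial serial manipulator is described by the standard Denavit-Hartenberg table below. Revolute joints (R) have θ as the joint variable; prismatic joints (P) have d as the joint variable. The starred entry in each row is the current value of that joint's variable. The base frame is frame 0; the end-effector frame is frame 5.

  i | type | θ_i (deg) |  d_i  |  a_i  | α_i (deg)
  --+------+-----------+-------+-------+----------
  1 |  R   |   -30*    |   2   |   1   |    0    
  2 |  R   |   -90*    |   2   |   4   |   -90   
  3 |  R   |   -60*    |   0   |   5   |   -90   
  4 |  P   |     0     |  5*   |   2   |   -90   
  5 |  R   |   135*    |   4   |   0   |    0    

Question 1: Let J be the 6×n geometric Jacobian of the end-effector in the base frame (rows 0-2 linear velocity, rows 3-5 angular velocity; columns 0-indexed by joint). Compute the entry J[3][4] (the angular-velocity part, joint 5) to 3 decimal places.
axis z_4 = (-0.8660,0.5000,-0.0000); lever o_n−o_4 = (-3.4641,2.0000,-0.0000)
cross product → J_v[:, 4] = (-0.0000,-0.0000,-0.0000)
J_ω[:, 4] = z_4
entry J[3][4] = -0.8660

-0.866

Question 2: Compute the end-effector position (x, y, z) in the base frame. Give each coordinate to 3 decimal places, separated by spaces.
-8.513 -8.745 7.562

after link 1: o_1 = (0.8660, -0.5000, 2.0000)
after link 2: o_2 = (-1.1340, -3.9641, 4.0000)
after link 3: o_3 = (-2.3840, -6.1292, 8.3301)
after link 4: o_4 = (-5.0490, -10.7452, 7.5622)
after link 5: o_5 = (-8.5131, -8.7452, 7.5622)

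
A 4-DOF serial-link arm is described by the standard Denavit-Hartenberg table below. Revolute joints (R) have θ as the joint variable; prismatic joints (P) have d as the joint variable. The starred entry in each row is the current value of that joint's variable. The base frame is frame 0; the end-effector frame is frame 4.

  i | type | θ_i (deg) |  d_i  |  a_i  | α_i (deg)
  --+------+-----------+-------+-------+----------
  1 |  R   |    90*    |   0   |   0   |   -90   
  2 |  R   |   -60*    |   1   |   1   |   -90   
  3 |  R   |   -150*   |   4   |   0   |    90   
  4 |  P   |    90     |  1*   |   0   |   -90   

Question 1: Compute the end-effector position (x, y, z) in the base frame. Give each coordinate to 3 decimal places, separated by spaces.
after link 1: o_1 = (0.0000, 0.0000, 0.0000)
after link 2: o_2 = (-1.0000, 0.5000, 0.8660)
after link 3: o_3 = (-1.0000, 3.9641, -1.1340)
after link 4: o_4 = (-0.1340, 3.7141, -1.5670)

-0.134 3.714 -1.567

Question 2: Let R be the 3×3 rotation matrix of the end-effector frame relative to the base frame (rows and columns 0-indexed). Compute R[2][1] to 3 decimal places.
End-effector y-axis (col 1 of R) = (-0.8660,0.2500,0.4330)
R[2][1] = 0.4330

0.433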